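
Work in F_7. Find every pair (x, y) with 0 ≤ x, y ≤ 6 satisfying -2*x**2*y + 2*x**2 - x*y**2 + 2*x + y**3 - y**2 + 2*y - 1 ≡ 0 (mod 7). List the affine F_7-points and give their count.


Affine F_7-points: {(0, 2), (1, 4), (1, 6), (2, 3), (4, 6), (5, 3), (6, 1), (6, 2), (6, 4)}; count = 9.

For each of the 49 pairs (x, y) ∈ F_7², evaluate f(x, y) mod 7. Record the zeros.
  x = 0: [0↦6, 1↦1, 2↦0, 3↦2, 4↦6, 5↦4, 6↦2]  zeros at y ∈ {2}
  x = 1: [0↦3, 1↦2, 2↦3, 3↦5, 4↦0, 5↦1, 6↦0]  zeros at y ∈ {4, 6}
  x = 2: [0↦4, 1↦3, 2↦2, 3↦0, 4↦3, 5↦3, 6↦6]  zeros at y ∈ {3}
  x = 3: [0↦2, 1↦4, 2↦4, 3↦1, 4↦1, 5↦3, 6↦6]  zeros at y ∈ ∅
  x = 4: [0↦4, 1↦5, 2↦2, 3↦1, 4↦1, 5↦1, 6↦0]  zeros at y ∈ {6}
  x = 5: [0↦3, 1↦6, 2↦3, 3↦0, 4↦3, 5↦4, 6↦2]  zeros at y ∈ {3}
  x = 6: [0↦6, 1↦0, 2↦0, 3↦5, 4↦0, 5↦5, 6↦5]  zeros at y ∈ {1, 2, 4}
Collecting zeros: affine points = {(0, 2), (1, 4), (1, 6), (2, 3), (4, 6), (5, 3), (6, 1), (6, 2), (6, 4)}.
Total count |C(F_7)_aff| = 9.


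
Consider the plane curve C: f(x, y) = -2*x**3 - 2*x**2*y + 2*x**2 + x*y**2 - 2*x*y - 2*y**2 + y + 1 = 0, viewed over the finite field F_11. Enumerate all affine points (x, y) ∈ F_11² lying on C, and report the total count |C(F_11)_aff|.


Affine F_11-points: {(0, 1), (0, 5), (3, 2), (3, 10), (4, 1), (4, 2), (6, 3), (6, 4), (7, 1), (7, 8)}; count = 10.

For each of the 121 pairs (x, y) ∈ F_11², evaluate f(x, y) mod 11. Record the zeros.
  x = 0: [0↦1, 1↦0, 2↦6, 3↦8, 4↦6, 5↦0, 6↦1, 7↦9, 8↦2, 9↦2, 10↦9]  zeros at y ∈ {1, 5}
  x = 1: [0↦1, 1↦8, 2↦2, 3↦5, 4↦6, 5↦5, 6↦2, 7↦8, 8↦1, 9↦3, 10↦3]  zeros at y ∈ ∅
  x = 2: [0↦4, 1↦4, 2↦4, 3↦4, 4↦4, 5↦4, 6↦4, 7↦4, 8↦4, 9↦4, 10↦4]  zeros at y ∈ ∅
  x = 3: [0↦9, 1↦9, 2↦0, 3↦4, 4↦10, 5↦7, 6↦6, 7↦7, 8↦10, 9↦4, 10↦0]  zeros at y ∈ {2, 10}
  x = 4: [0↦4, 1↦0, 2↦0, 3↦4, 4↦1, 5↦2, 6↦7, 7↦5, 8↦7, 9↦2, 10↦1]  zeros at y ∈ {1, 2}
  x = 5: [0↦10, 1↦9, 2↦3, 3↦3, 4↦9, 5↦10, 6↦6, 7↦8, 8↦5, 9↦8, 10↦6]  zeros at y ∈ ∅
  x = 6: [0↦4, 1↦2, 2↦8, 3↦0, 4↦0, 5↦8, 6↦2, 7↦4, 8↦3, 9↦10, 10↦3]  zeros at y ∈ {3, 4}
  x = 7: [0↦7, 1↦0, 2↦3, 3↦5, 4↦6, 5↦6, 6↦5, 7↦3, 8↦0, 9↦7, 10↦2]  zeros at y ∈ {1, 8}
  x = 8: [0↦7, 1↦2, 2↦9, 3↦6, 4↦4, 5↦3, 6↦3, 7↦4, 8↦6, 9↦9, 10↦2]  zeros at y ∈ ∅
  x = 9: [0↦3, 1↦7, 2↦3, 3↦2, 4↦4, 5↦9, 6↦6, 7↦6, 8↦9, 9↦4, 10↦2]  zeros at y ∈ ∅
  x = 10: [0↦5, 1↦3, 2↦6, 3↦3, 4↦5, 5↦1, 6↦2, 7↦8, 8↦8, 9↦2, 10↦1]  zeros at y ∈ ∅
Collecting zeros: affine points = {(0, 1), (0, 5), (3, 2), (3, 10), (4, 1), (4, 2), (6, 3), (6, 4), (7, 1), (7, 8)}.
Total count |C(F_11)_aff| = 10.


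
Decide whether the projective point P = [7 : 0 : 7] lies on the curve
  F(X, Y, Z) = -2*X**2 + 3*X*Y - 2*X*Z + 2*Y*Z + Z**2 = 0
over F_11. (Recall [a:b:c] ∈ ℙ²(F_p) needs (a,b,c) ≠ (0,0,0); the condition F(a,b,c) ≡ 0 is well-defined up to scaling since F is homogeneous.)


F(7,0,7) ≡ 7 (mod 11); P is NOT on the curve.

Evaluate F(7, 0, 7) term-by-term (mod 11).
  -2*X**2 ↦ -2·49·1·1 = -98
  3*X*Y ↦ 3·7·0·1 = 0
  -2*X*Z ↦ -2·7·1·7 = -98
  2*Y*Z ↦ 2·1·0·7 = 0
  Z**2 ↦ 1·1·1·49 = 49
Sum: F(7, 0, 7) = (-98) + (0) + (-98) + (0) + (49) = -147.
Reducing mod 11: -147 ≡ 7 (mod 11).
Since F(a, b, c) ≡ 7 ≠ 0 (mod 11), P does NOT lie on the curve.


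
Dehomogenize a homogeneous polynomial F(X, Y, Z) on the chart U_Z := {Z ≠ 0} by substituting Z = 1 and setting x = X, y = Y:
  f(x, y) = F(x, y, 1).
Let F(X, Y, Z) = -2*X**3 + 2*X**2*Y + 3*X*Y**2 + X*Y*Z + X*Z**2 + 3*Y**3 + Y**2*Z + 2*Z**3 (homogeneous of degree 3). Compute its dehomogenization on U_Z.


f(x, y) = -2*x**3 + 2*x**2*y + 3*x*y**2 + x*y + x + 3*y**3 + y**2 + 2

On U_Z we set Z = 1. Each monomial c·X^i·Y^j·Z^k in F becomes c·x^i·y^j·1^k = c·x^i·y^j.
Substituting Z = 1: F(X, Y, 1) = -2*x**3 + 2*x**2*y + 3*x*y**2 + x*y + x + 3*y**3 + y**2 + 2.
Note: deg(f) ≤ deg(F) = 3; strict inequality happens when F is divisible by Z (lost terms).


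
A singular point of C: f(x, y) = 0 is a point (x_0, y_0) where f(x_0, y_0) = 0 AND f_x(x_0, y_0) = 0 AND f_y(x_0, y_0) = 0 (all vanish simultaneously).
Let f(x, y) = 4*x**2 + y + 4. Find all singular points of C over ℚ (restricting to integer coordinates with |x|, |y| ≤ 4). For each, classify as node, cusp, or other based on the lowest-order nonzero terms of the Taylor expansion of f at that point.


No singular points in the scanned grid; C is smooth there.

Compute partial derivatives:
  f_x = 8*x.
  f_y = 1.
f_y = 1 is a nonzero constant, so f_y never vanishes: no point (x, y) can satisfy f = f_x = f_y = 0. In particular no (x, y) ∈ {−4, ..., 4}² is singular; the curve is smooth.


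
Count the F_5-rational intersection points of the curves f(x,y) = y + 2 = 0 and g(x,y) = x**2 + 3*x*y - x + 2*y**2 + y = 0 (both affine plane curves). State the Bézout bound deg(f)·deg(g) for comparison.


Common zeros: {(1, 3)}; count = 1; Bézout bound = 2.

deg(f) = 1, deg(g) = 2, so Bézout bound = 2.
Scan x ∈ F_5. For each x, list the y ∈ F_5 with f(x, y) ≡ 0 and those with g(x, y) ≡ 0 (mod 5); the common zeros in that column are the intersection.
  x = 0: f ≡ 0 at y ∈ {3}; g ≡ 0 at y ∈ {0, 2}; common: ∅.
  x = 1: f ≡ 0 at y ∈ {3}; g ≡ 0 at y ∈ {0, 3}; common: {3}.
  x = 2: f ≡ 0 at y ∈ {3}; g ≡ 0 at y ∈ ∅; common: ∅.
  x = 3: f ≡ 0 at y ∈ {3}; g ≡ 0 at y ∈ ∅; common: ∅.
  x = 4: f ≡ 0 at y ∈ {3}; g ≡ 0 at y ∈ ∅; common: ∅.
Collecting: common zeros = {(1, 3)}, so the count is 1.
Comparison with the Bézout bound: 1 ≤ 2 = deg(f)·deg(g), as expected for curves with no common component (the affine F_5-count falls short of the bound because intersections may lie at infinity, over extension fields, or carry multiplicity).


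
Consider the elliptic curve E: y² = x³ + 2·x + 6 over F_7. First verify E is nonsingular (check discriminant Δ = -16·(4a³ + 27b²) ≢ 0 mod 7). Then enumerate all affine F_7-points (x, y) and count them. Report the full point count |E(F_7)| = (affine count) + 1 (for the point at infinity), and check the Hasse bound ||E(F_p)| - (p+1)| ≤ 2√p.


Affine points = {(1, 3), (1, 4), (2, 2), (2, 5), (3, 2), (3, 5), (4, 1), (4, 6), (5, 1), (5, 6)}; affine count = 10; |E(F_7)| = 11.

Discriminant check: Δ ∝ 4a³ + 27b² = 4·2³ + 27·6² = 4·8 + 27·36 ≡ 3 (mod 7). Nonzero ⇒ E is nonsingular.
For each x ∈ F_7, compute rhs = x³ + 2·x + 6 mod 7, then count y ∈ F_7 with y² ≡ rhs.
  x = 0: rhs = 6, matching y values: none (0 points).
  x = 1: rhs = 2, matching y values: 3, 4 (2 points).
  x = 2: rhs = 4, matching y values: 2, 5 (2 points).
  x = 3: rhs = 4, matching y values: 2, 5 (2 points).
  x = 4: rhs = 1, matching y values: 1, 6 (2 points).
  x = 5: rhs = 1, matching y values: 1, 6 (2 points).
  x = 6: rhs = 3, matching y values: none (0 points).
Total affine count: 10.
Full point count |E(F_7)| = 10 + 1 = 11.
Hasse bound: |11 − (7+1)| = |3| = 3 ≤ 2√7 ≈ 5.2915 ✓.


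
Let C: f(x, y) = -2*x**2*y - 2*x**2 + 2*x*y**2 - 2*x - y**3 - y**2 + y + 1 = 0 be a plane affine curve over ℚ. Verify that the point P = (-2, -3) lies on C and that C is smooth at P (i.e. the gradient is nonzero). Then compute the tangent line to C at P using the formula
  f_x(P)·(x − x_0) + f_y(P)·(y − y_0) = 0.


Tangent line at P: -4*y - 12 = 0.

Step 1: f(-2, -3) = 0, so P lies on C.
Step 2: partial derivatives
  f_x(x, y) = -4*x*y - 4*x + 2*y**2 - 2, f_y(x, y) = -2*x**2 + 4*x*y - 3*y**2 - 2*y + 1.
  f_x(P) = 0, f_y(P) = -4 (gradient nonzero, so P is smooth).
Step 3: tangent line at P: 0·(x − -2) + -4·(y − -3) = 0.
Expanding: -4*y - 12 = 0.


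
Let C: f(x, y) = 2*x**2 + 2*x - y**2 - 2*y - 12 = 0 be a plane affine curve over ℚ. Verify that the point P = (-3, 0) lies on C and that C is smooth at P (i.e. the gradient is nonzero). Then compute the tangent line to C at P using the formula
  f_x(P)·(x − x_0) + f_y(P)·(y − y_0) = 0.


Tangent line at P: -10*x - 2*y - 30 = 0.

Step 1: f(-3, 0) = 0, so P lies on C.
Step 2: partial derivatives
  f_x(x, y) = 4*x + 2, f_y(x, y) = -2*y - 2.
  f_x(P) = -10, f_y(P) = -2 (gradient nonzero, so P is smooth).
Step 3: tangent line at P: -10·(x − -3) + -2·(y − 0) = 0.
Expanding: -10*x - 2*y - 30 = 0.


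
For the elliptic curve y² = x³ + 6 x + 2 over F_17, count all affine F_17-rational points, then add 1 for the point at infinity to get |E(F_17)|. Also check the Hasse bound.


Affine points = {(0, 6), (0, 11), (1, 3), (1, 14), (3, 8), (3, 9), (5, 2), (5, 15), (6, 4), (6, 13), (7, 8), (7, 9), (8, 1), (8, 16), (10, 5), (10, 12), (12, 0), (13, 4), (13, 13), (14, 5), (14, 12), (15, 4), (15, 13)}; affine count = 23; |E(F_17)| = 24.

Discriminant check: Δ ∝ 4a³ + 27b² = 4·6³ + 27·2² = 4·216 + 27·4 ≡ 3 (mod 17). Nonzero ⇒ E is nonsingular.
For each x ∈ F_17, compute rhs = x³ + 6·x + 2 mod 17, then count y ∈ F_17 with y² ≡ rhs.
  x = 0: rhs = 2, matching y values: 6, 11 (2 points).
  x = 1: rhs = 9, matching y values: 3, 14 (2 points).
  x = 2: rhs = 5, matching y values: none (0 points).
  x = 3: rhs = 13, matching y values: 8, 9 (2 points).
  x = 4: rhs = 5, matching y values: none (0 points).
  x = 5: rhs = 4, matching y values: 2, 15 (2 points).
  x = 6: rhs = 16, matching y values: 4, 13 (2 points).
  x = 7: rhs = 13, matching y values: 8, 9 (2 points).
  x = 8: rhs = 1, matching y values: 1, 16 (2 points).
  x = 9: rhs = 3, matching y values: none (0 points).
  x = 10: rhs = 8, matching y values: 5, 12 (2 points).
  x = 11: rhs = 5, matching y values: none (0 points).
  x = 12: rhs = 0, matching y values: 0 (1 points).
  x = 13: rhs = 16, matching y values: 4, 13 (2 points).
  x = 14: rhs = 8, matching y values: 5, 12 (2 points).
  x = 15: rhs = 16, matching y values: 4, 13 (2 points).
  x = 16: rhs = 12, matching y values: none (0 points).
Total affine count: 23.
Full point count |E(F_17)| = 23 + 1 = 24.
Hasse bound: |24 − (17+1)| = |6| = 6 ≤ 2√17 ≈ 8.2462 ✓.


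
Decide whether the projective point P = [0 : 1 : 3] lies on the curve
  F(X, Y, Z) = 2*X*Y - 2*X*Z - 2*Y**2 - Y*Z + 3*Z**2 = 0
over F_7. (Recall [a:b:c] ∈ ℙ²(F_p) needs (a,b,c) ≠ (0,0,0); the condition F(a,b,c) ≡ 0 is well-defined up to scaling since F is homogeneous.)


F(0,1,3) ≡ 1 (mod 7); P is NOT on the curve.

Evaluate F(0, 1, 3) term-by-term (mod 7).
  2*X*Y ↦ 2·0·1·1 = 0
  -2*X*Z ↦ -2·0·1·3 = 0
  -2*Y**2 ↦ -2·1·1·1 = -2
  -Y*Z ↦ -1·1·1·3 = -3
  3*Z**2 ↦ 3·1·1·9 = 27
Sum: F(0, 1, 3) = (0) + (0) + (-2) + (-3) + (27) = 22.
Reducing mod 7: 22 ≡ 1 (mod 7).
Since F(a, b, c) ≡ 1 ≠ 0 (mod 7), P does NOT lie on the curve.


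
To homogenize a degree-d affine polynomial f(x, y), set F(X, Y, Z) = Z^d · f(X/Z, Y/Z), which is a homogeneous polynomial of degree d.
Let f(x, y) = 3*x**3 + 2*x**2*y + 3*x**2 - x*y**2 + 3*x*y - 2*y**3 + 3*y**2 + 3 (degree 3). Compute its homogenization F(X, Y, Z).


F(X, Y, Z) = 3*X**3 + 2*X**2*Y + 3*X**2*Z - X*Y**2 + 3*X*Y*Z - 2*Y**3 + 3*Y**2*Z + 3*Z**3

deg(f) = 3.
Substitute x = X/Z, y = Y/Z into f, then multiply by Z^3.
  monomial 3·x^3·y^0 ↦ 3·X^3·Y^0·Z^0.
  monomial 2·x^2·y^1 ↦ 2·X^2·Y^1·Z^0.
  monomial 3·x^2·y^0 ↦ 3·X^2·Y^0·Z^1.
  monomial -1·x^1·y^2 ↦ -1·X^1·Y^2·Z^0.
  monomial 3·x^1·y^1 ↦ 3·X^1·Y^1·Z^1.
  monomial -2·x^0·y^3 ↦ -2·X^0·Y^3·Z^0.
  monomial 3·x^0·y^2 ↦ 3·X^0·Y^2·Z^1.
  monomial 3·x^0·y^0 ↦ 3·X^0·Y^0·Z^3.
Collecting: F(X, Y, Z) = 3*X**3 + 2*X**2*Y + 3*X**2*Z - X*Y**2 + 3*X*Y*Z - 2*Y**3 + 3*Y**2*Z + 3*Z**3.


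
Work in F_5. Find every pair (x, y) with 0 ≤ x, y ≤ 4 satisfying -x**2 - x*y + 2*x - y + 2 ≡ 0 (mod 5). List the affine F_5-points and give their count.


Affine F_5-points: {(0, 2), (1, 4), (2, 4), (3, 1)}; count = 4.

For each of the 25 pairs (x, y) ∈ F_5², evaluate f(x, y) mod 5. Record the zeros.
  x = 0: [0↦2, 1↦1, 2↦0, 3↦4, 4↦3]  zeros at y ∈ {2}
  x = 1: [0↦3, 1↦1, 2↦4, 3↦2, 4↦0]  zeros at y ∈ {4}
  x = 2: [0↦2, 1↦4, 2↦1, 3↦3, 4↦0]  zeros at y ∈ {4}
  x = 3: [0↦4, 1↦0, 2↦1, 3↦2, 4↦3]  zeros at y ∈ {1}
  x = 4: [0↦4, 1↦4, 2↦4, 3↦4, 4↦4]  zeros at y ∈ ∅
Collecting zeros: affine points = {(0, 2), (1, 4), (2, 4), (3, 1)}.
Total count |C(F_5)_aff| = 4.


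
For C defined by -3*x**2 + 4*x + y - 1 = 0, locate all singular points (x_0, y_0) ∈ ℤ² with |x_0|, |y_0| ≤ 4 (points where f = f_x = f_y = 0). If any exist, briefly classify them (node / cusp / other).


No singular points in the scanned grid; C is smooth there.

Compute partial derivatives:
  f_x = 4 - 6*x.
  f_y = 1.
f_y = 1 is a nonzero constant, so f_y never vanishes: no point (x, y) can satisfy f = f_x = f_y = 0. In particular no (x, y) ∈ {−4, ..., 4}² is singular; the curve is smooth.


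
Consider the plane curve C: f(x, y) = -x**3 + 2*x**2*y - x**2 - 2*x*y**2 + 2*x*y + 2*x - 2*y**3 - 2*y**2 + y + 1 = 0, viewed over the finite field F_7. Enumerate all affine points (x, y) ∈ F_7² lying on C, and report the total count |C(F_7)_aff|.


Affine F_7-points: {(0, 2), (0, 5), (0, 6), (1, 1), (1, 2), (2, 0), (2, 2), (3, 1), (4, 1), (5, 6), (6, 6)}; count = 11.

For each of the 49 pairs (x, y) ∈ F_7², evaluate f(x, y) mod 7. Record the zeros.
  x = 0: [0↦1, 1↦5, 2↦0, 3↦2, 4↦6, 5↦0, 6↦0]  zeros at y ∈ {2, 5, 6}
  x = 1: [0↦1, 1↦0, 2↦0, 3↦3, 4↦4, 5↦5, 6↦1]  zeros at y ∈ {1, 2}
  x = 2: [0↦0, 1↦5, 2↦0, 3↦1, 4↦3, 5↦1, 6↦4]  zeros at y ∈ {0, 2}
  x = 3: [0↦6, 1↦0, 2↦1, 3↦4, 4↦4, 5↦3, 6↦3]  zeros at y ∈ {1}
  x = 4: [0↦6, 1↦0, 2↦4, 3↦6, 4↦1, 5↦5, 6↦6]  zeros at y ∈ {1}
  x = 5: [0↦1, 1↦6, 2↦3, 3↦1, 4↦2, 5↦1, 6↦0]  zeros at y ∈ {6}
  x = 6: [0↦6, 1↦5, 2↦6, 3↦4, 4↦1, 5↦6, 6↦0]  zeros at y ∈ {6}
Collecting zeros: affine points = {(0, 2), (0, 5), (0, 6), (1, 1), (1, 2), (2, 0), (2, 2), (3, 1), (4, 1), (5, 6), (6, 6)}.
Total count |C(F_7)_aff| = 11.


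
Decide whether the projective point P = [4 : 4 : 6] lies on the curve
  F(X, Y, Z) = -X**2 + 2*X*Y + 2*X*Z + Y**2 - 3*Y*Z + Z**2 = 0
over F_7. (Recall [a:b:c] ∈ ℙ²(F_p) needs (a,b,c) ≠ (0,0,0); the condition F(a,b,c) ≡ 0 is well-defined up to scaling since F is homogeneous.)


F(4,4,6) ≡ 2 (mod 7); P is NOT on the curve.

Evaluate F(4, 4, 6) term-by-term (mod 7).
  -X**2 ↦ -1·16·1·1 = -16
  2*X*Y ↦ 2·4·4·1 = 32
  2*X*Z ↦ 2·4·1·6 = 48
  Y**2 ↦ 1·1·16·1 = 16
  -3*Y*Z ↦ -3·1·4·6 = -72
  Z**2 ↦ 1·1·1·36 = 36
Sum: F(4, 4, 6) = (-16) + (32) + (48) + (16) + (-72) + (36) = 44.
Reducing mod 7: 44 ≡ 2 (mod 7).
Since F(a, b, c) ≡ 2 ≠ 0 (mod 7), P does NOT lie on the curve.


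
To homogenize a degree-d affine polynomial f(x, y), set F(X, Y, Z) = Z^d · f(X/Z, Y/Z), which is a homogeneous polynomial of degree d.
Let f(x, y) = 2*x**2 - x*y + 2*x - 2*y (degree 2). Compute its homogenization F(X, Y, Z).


F(X, Y, Z) = 2*X**2 - X*Y + 2*X*Z - 2*Y*Z

deg(f) = 2.
Substitute x = X/Z, y = Y/Z into f, then multiply by Z^2.
  monomial 2·x^2·y^0 ↦ 2·X^2·Y^0·Z^0.
  monomial -1·x^1·y^1 ↦ -1·X^1·Y^1·Z^0.
  monomial 2·x^1·y^0 ↦ 2·X^1·Y^0·Z^1.
  monomial -2·x^0·y^1 ↦ -2·X^0·Y^1·Z^1.
Collecting: F(X, Y, Z) = 2*X**2 - X*Y + 2*X*Z - 2*Y*Z.


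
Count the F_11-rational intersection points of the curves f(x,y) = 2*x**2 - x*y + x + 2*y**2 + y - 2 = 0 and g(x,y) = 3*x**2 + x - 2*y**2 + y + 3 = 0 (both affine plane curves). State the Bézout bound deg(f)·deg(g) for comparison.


Common zeros: {(4, 6)}; count = 1; Bézout bound = 4.

deg(f) = 2, deg(g) = 2, so Bézout bound = 4.
Scan x ∈ F_11. For each x, list the y ∈ F_11 with f(x, y) ≡ 0 and those with g(x, y) ≡ 0 (mod 11); the common zeros in that column are the intersection.
  x = 0: f ≡ 0 at y ∈ ∅; g ≡ 0 at y ∈ {7, 10}; common: ∅.
  x = 1: f ≡ 0 at y ∈ {4, 7}; g ≡ 0 at y ∈ ∅; common: ∅.
  x = 2: f ≡ 0 at y ∈ {7, 10}; g ≡ 0 at y ∈ {2, 4}; common: ∅.
  x = 3: f ≡ 0 at y ∈ ∅; g ≡ 0 at y ∈ {0, 6}; common: ∅.
  x = 4: f ≡ 0 at y ∈ {1, 6}; g ≡ 0 at y ∈ {0, 6}; common: {6}.
  x = 5: f ≡ 0 at y ∈ ∅; g ≡ 0 at y ∈ {2, 4}; common: ∅.
  x = 6: f ≡ 0 at y ∈ {4}; g ≡ 0 at y ∈ ∅; common: ∅.
  x = 7: f ≡ 0 at y ∈ {1, 2}; g ≡ 0 at y ∈ {7, 10}; common: ∅.
  x = 8: f ≡ 0 at y ∈ {10}; g ≡ 0 at y ∈ ∅; common: ∅.
  x = 9: f ≡ 0 at y ∈ ∅; g ≡ 0 at y ∈ ∅; common: ∅.
  x = 10: f ≡ 0 at y ∈ {2, 8}; g ≡ 0 at y ∈ ∅; common: ∅.
Collecting: common zeros = {(4, 6)}, so the count is 1.
Comparison with the Bézout bound: 1 ≤ 4 = deg(f)·deg(g), as expected for curves with no common component (the affine F_11-count falls short of the bound because intersections may lie at infinity, over extension fields, or carry multiplicity).


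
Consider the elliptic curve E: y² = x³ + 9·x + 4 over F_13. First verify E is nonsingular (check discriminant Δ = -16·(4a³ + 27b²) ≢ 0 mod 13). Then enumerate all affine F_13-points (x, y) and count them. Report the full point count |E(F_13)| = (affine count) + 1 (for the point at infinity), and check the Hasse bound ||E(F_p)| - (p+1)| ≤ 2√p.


Affine points = {(0, 2), (0, 11), (1, 1), (1, 12), (2, 2), (2, 11), (4, 0), (6, 1), (6, 12), (8, 4), (8, 9), (11, 2), (11, 11)}; affine count = 13; |E(F_13)| = 14.

Discriminant check: Δ ∝ 4a³ + 27b² = 4·9³ + 27·4² = 4·729 + 27·16 ≡ 7 (mod 13). Nonzero ⇒ E is nonsingular.
For each x ∈ F_13, compute rhs = x³ + 9·x + 4 mod 13, then count y ∈ F_13 with y² ≡ rhs.
  x = 0: rhs = 4, matching y values: 2, 11 (2 points).
  x = 1: rhs = 1, matching y values: 1, 12 (2 points).
  x = 2: rhs = 4, matching y values: 2, 11 (2 points).
  x = 3: rhs = 6, matching y values: none (0 points).
  x = 4: rhs = 0, matching y values: 0 (1 points).
  x = 5: rhs = 5, matching y values: none (0 points).
  x = 6: rhs = 1, matching y values: 1, 12 (2 points).
  x = 7: rhs = 7, matching y values: none (0 points).
  x = 8: rhs = 3, matching y values: 4, 9 (2 points).
  x = 9: rhs = 8, matching y values: none (0 points).
  x = 10: rhs = 2, matching y values: none (0 points).
  x = 11: rhs = 4, matching y values: 2, 11 (2 points).
  x = 12: rhs = 7, matching y values: none (0 points).
Total affine count: 13.
Full point count |E(F_13)| = 13 + 1 = 14.
Hasse bound: |14 − (13+1)| = |0| = 0 ≤ 2√13 ≈ 7.2111 ✓.


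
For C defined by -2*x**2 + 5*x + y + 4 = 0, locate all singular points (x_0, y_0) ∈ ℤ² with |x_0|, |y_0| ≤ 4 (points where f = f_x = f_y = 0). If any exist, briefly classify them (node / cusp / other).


No singular points in the scanned grid; C is smooth there.

Compute partial derivatives:
  f_x = 5 - 4*x.
  f_y = 1.
f_y = 1 is a nonzero constant, so f_y never vanishes: no point (x, y) can satisfy f = f_x = f_y = 0. In particular no (x, y) ∈ {−4, ..., 4}² is singular; the curve is smooth.


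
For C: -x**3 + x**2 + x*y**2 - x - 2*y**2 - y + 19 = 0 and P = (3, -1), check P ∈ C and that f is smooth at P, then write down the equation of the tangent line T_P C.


Tangent line at P: -21*x - 3*y + 60 = 0.

Step 1: f(3, -1) = 0, so P lies on C.
Step 2: partial derivatives
  f_x(x, y) = -3*x**2 + 2*x + y**2 - 1, f_y(x, y) = 2*x*y - 4*y - 1.
  f_x(P) = -21, f_y(P) = -3 (gradient nonzero, so P is smooth).
Step 3: tangent line at P: -21·(x − 3) + -3·(y − -1) = 0.
Expanding: -21*x - 3*y + 60 = 0.


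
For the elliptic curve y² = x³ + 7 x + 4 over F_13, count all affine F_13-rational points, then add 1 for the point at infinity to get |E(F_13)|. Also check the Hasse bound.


Affine points = {(0, 2), (0, 11), (1, 5), (1, 8), (2, 0), (3, 0), (8, 0), (9, 4), (9, 9), (12, 3), (12, 10)}; affine count = 11; |E(F_13)| = 12.

Discriminant check: Δ ∝ 4a³ + 27b² = 4·7³ + 27·4² = 4·343 + 27·16 ≡ 10 (mod 13). Nonzero ⇒ E is nonsingular.
For each x ∈ F_13, compute rhs = x³ + 7·x + 4 mod 13, then count y ∈ F_13 with y² ≡ rhs.
  x = 0: rhs = 4, matching y values: 2, 11 (2 points).
  x = 1: rhs = 12, matching y values: 5, 8 (2 points).
  x = 2: rhs = 0, matching y values: 0 (1 points).
  x = 3: rhs = 0, matching y values: 0 (1 points).
  x = 4: rhs = 5, matching y values: none (0 points).
  x = 5: rhs = 8, matching y values: none (0 points).
  x = 6: rhs = 2, matching y values: none (0 points).
  x = 7: rhs = 6, matching y values: none (0 points).
  x = 8: rhs = 0, matching y values: 0 (1 points).
  x = 9: rhs = 3, matching y values: 4, 9 (2 points).
  x = 10: rhs = 8, matching y values: none (0 points).
  x = 11: rhs = 8, matching y values: none (0 points).
  x = 12: rhs = 9, matching y values: 3, 10 (2 points).
Total affine count: 11.
Full point count |E(F_13)| = 11 + 1 = 12.
Hasse bound: |12 − (13+1)| = |-2| = 2 ≤ 2√13 ≈ 7.2111 ✓.


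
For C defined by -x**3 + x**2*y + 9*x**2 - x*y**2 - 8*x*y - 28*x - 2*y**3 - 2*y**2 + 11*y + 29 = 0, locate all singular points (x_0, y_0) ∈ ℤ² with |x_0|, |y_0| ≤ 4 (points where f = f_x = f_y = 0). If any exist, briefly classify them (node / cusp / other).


Singular points: {(3, -1)}; classification: node.

Compute partial derivatives:
  f_x = -3*x**2 + 2*x*y + 18*x - y**2 - 8*y - 28.
  f_y = x**2 - 2*x*y - 8*x - 6*y**2 - 4*y + 11.
Scan x_0 ∈ {−4, ..., 4}. For each x_0, f_y(x_0, y) is a polynomial in y; find its integer roots y ∈ {−4, ..., 4}, then test f_x and f at those candidates.
  x = -4: f_y(-4, y) = -6*y**2 + 4*y + 59; no integer root y with |y| ≤ 4.
  x = -3: f_y(-3, y) = -6*y**2 + 2*y + 44; no integer root y with |y| ≤ 4.
  x = -2: f_y(-2, y) = 31 - 6*y**2; no integer root y with |y| ≤ 4.
  x = -1: f_y(-1, y) = -6*y**2 - 2*y + 20; vanishes at y ∈ {-2}. (-1, -2): f_x = -33 ≠ 0.
  x = 0: f_y(0, y) = -6*y**2 - 4*y + 11; no integer root y with |y| ≤ 4.
  x = 1: f_y(1, y) = -6*y**2 - 6*y + 4; no integer root y with |y| ≤ 4.
  x = 2: f_y(2, y) = -6*y**2 - 8*y - 1; no integer root y with |y| ≤ 4.
  x = 3: f_y(3, y) = -6*y**2 - 10*y - 4; vanishes at y ∈ {-1}. (3, -1): f_x = 0, f = 0 — SINGULAR.
  x = 4: f_y(4, y) = -6*y**2 - 12*y - 5; no integer root y with |y| ≤ 4.
Only singular point on the grid: (3, -1).
Classify: substitute x = 3 + u, y = -1 + v and expand: f = -u**3 + u**2*v - u**2 - u*v**2 - 2*v**3 + v**2.
No constant or linear terms (consistent with a singular point). Quadratic part: -u**2 + v**2. Cubic part: -u**3 + u**2*v - u*v**2 - 2*v**3.
The quadratic part v**2 - u**2 = (v − u)(v + u) splits into two distinct linear factors, so there are two distinct tangent lines y − -1 = ±(x − 3) — this is a node (ordinary double point).
Classification: node.


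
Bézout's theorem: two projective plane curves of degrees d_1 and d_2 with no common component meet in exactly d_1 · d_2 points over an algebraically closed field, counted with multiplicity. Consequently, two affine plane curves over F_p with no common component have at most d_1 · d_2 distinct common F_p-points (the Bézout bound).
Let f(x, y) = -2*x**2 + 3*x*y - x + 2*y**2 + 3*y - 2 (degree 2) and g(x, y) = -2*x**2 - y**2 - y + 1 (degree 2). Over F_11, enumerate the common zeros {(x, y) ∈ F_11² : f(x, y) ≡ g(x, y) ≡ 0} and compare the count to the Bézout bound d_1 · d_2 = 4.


Common zeros: ∅; count = 0; Bézout bound = 4.

deg(f) = 2, deg(g) = 2, so Bézout bound = 4.
Scan x ∈ F_11. For each x, list the y ∈ F_11 with f(x, y) ≡ 0 and those with g(x, y) ≡ 0 (mod 11); the common zeros in that column are the intersection.
  x = 0: f ≡ 0 at y ∈ {6, 9}; g ≡ 0 at y ∈ {3, 7}; common: ∅.
  x = 1: f ≡ 0 at y ∈ ∅; g ≡ 0 at y ∈ ∅; common: ∅.
  x = 2: f ≡ 0 at y ∈ {3, 9}; g ≡ 0 at y ∈ ∅; common: ∅.
  x = 3: f ≡ 0 at y ∈ {6, 10}; g ≡ 0 at y ∈ ∅; common: ∅.
  x = 4: f ≡ 0 at y ∈ {2, 7}; g ≡ 0 at y ∈ {1, 9}; common: ∅.
  x = 5: f ≡ 0 at y ∈ ∅; g ≡ 0 at y ∈ {2, 8}; common: ∅.
  x = 6: f ≡ 0 at y ∈ {7, 10}; g ≡ 0 at y ∈ {2, 8}; common: ∅.
  x = 7: f ≡ 0 at y ∈ ∅; g ≡ 0 at y ∈ {1, 9}; common: ∅.
  x = 8: f ≡ 0 at y ∈ ∅; g ≡ 0 at y ∈ ∅; common: ∅.
  x = 9: f ≡ 0 at y ∈ ∅; g ≡ 0 at y ∈ ∅; common: ∅.
  x = 10: f ≡ 0 at y ∈ ∅; g ≡ 0 at y ∈ ∅; common: ∅.
Collecting: common zeros = ∅, so the count is 0.
Comparison with the Bézout bound: 0 ≤ 4 = deg(f)·deg(g), as expected for curves with no common component (the affine F_11-count falls short of the bound because intersections may lie at infinity, over extension fields, or carry multiplicity).


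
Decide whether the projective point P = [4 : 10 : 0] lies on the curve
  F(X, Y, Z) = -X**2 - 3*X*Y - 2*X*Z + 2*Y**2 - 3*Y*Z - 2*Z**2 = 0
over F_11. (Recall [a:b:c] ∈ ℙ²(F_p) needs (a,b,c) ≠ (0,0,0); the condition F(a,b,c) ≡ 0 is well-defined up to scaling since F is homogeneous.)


F(4,10,0) ≡ 9 (mod 11); P is NOT on the curve.

Evaluate F(4, 10, 0) term-by-term (mod 11).
  -X**2 ↦ -1·16·1·1 = -16
  -3*X*Y ↦ -3·4·10·1 = -120
  -2*X*Z ↦ -2·4·1·0 = 0
  2*Y**2 ↦ 2·1·100·1 = 200
  -3*Y*Z ↦ -3·1·10·0 = 0
  -2*Z**2 ↦ -2·1·1·0 = 0
Sum: F(4, 10, 0) = (-16) + (-120) + (0) + (200) + (0) + (0) = 64.
Reducing mod 11: 64 ≡ 9 (mod 11).
Since F(a, b, c) ≡ 9 ≠ 0 (mod 11), P does NOT lie on the curve.


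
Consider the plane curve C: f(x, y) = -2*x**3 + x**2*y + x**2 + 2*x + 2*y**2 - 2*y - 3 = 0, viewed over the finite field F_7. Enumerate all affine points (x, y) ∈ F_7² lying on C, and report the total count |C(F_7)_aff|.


Affine F_7-points: {(0, 4), (2, 1), (2, 5), (3, 0), (4, 1), (4, 6)}; count = 6.

For each of the 49 pairs (x, y) ∈ F_7², evaluate f(x, y) mod 7. Record the zeros.
  x = 0: [0↦4, 1↦4, 2↦1, 3↦2, 4↦0, 5↦2, 6↦1]  zeros at y ∈ {4}
  x = 1: [0↦5, 1↦6, 2↦4, 3↦6, 4↦5, 5↦1, 6↦1]  zeros at y ∈ ∅
  x = 2: [0↦3, 1↦0, 2↦1, 3↦6, 4↦1, 5↦0, 6↦3]  zeros at y ∈ {1, 5}
  x = 3: [0↦0, 1↦2, 2↦1, 3↦4, 4↦4, 5↦1, 6↦2]  zeros at y ∈ {0}
  x = 4: [0↦5, 1↦0, 2↦6, 3↦2, 4↦2, 5↦6, 6↦0]  zeros at y ∈ {1, 6}
  x = 5: [0↦6, 1↦3, 2↦4, 3↦2, 4↦4, 5↦3, 6↦6]  zeros at y ∈ ∅
  x = 6: [0↦5, 1↦6, 2↦4, 3↦6, 4↦5, 5↦1, 6↦1]  zeros at y ∈ ∅
Collecting zeros: affine points = {(0, 4), (2, 1), (2, 5), (3, 0), (4, 1), (4, 6)}.
Total count |C(F_7)_aff| = 6.


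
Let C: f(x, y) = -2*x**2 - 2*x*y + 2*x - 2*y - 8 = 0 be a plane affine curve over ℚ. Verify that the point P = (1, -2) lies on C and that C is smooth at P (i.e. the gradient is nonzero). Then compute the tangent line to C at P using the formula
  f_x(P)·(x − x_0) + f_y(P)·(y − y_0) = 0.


Tangent line at P: 2*x - 4*y - 10 = 0.

Step 1: f(1, -2) = 0, so P lies on C.
Step 2: partial derivatives
  f_x(x, y) = -4*x - 2*y + 2, f_y(x, y) = -2*x - 2.
  f_x(P) = 2, f_y(P) = -4 (gradient nonzero, so P is smooth).
Step 3: tangent line at P: 2·(x − 1) + -4·(y − -2) = 0.
Expanding: 2*x - 4*y - 10 = 0.


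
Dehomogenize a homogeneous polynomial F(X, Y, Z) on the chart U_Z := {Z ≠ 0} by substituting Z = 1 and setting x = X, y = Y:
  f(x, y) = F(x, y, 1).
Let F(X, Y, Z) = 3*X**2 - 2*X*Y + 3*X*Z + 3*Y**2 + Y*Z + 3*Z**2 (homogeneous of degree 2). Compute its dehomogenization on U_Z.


f(x, y) = 3*x**2 - 2*x*y + 3*x + 3*y**2 + y + 3

On U_Z we set Z = 1. Each monomial c·X^i·Y^j·Z^k in F becomes c·x^i·y^j·1^k = c·x^i·y^j.
Substituting Z = 1: F(X, Y, 1) = 3*x**2 - 2*x*y + 3*x + 3*y**2 + y + 3.
Note: deg(f) ≤ deg(F) = 2; strict inequality happens when F is divisible by Z (lost terms).


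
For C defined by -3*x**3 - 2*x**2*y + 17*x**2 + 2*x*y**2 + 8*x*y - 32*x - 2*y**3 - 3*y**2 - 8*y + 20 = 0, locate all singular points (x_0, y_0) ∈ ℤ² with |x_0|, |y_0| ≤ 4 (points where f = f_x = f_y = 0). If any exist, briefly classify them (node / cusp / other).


Singular points: {(2, 0)}; classification: node.

Compute partial derivatives:
  f_x = -9*x**2 - 4*x*y + 34*x + 2*y**2 + 8*y - 32.
  f_y = -2*x**2 + 4*x*y + 8*x - 6*y**2 - 6*y - 8.
Scan x_0 ∈ {−4, ..., 4}. For each x_0, f_y(x_0, y) is a polynomial in y; find its integer roots y ∈ {−4, ..., 4}, then test f_x and f at those candidates.
  x = -4: f_y(-4, y) = -6*y**2 - 22*y - 72; no integer root y with |y| ≤ 4.
  x = -3: f_y(-3, y) = -6*y**2 - 18*y - 50; no integer root y with |y| ≤ 4.
  x = -2: f_y(-2, y) = -6*y**2 - 14*y - 32; no integer root y with |y| ≤ 4.
  x = -1: f_y(-1, y) = -6*y**2 - 10*y - 18; no integer root y with |y| ≤ 4.
  x = 0: f_y(0, y) = -6*y**2 - 6*y - 8; no integer root y with |y| ≤ 4.
  x = 1: f_y(1, y) = -6*y**2 - 2*y - 2; no integer root y with |y| ≤ 4.
  x = 2: f_y(2, y) = -6*y**2 + 2*y; vanishes at y ∈ {0}. (2, 0): f_x = 0, f = 0 — SINGULAR.
  x = 3: f_y(3, y) = -6*y**2 + 6*y - 2; no integer root y with |y| ≤ 4.
  x = 4: f_y(4, y) = -6*y**2 + 10*y - 8; no integer root y with |y| ≤ 4.
Only singular point on the grid: (2, 0).
Classify: substitute x = 2 + u, y = 0 + v and expand: f = -3*u**3 - 2*u**2*v - u**2 + 2*u*v**2 - 2*v**3 + v**2.
No constant or linear terms (consistent with a singular point). Quadratic part: -u**2 + v**2. Cubic part: -3*u**3 - 2*u**2*v + 2*u*v**2 - 2*v**3.
The quadratic part v**2 - u**2 = (v − u)(v + u) splits into two distinct linear factors, so there are two distinct tangent lines y − 0 = ±(x − 2) — this is a node (ordinary double point).
Classification: node.


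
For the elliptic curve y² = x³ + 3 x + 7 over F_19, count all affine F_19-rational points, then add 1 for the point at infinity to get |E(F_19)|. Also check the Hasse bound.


Affine points = {(0, 8), (0, 11), (1, 7), (1, 12), (3, 9), (3, 10), (4, 8), (4, 11), (8, 7), (8, 12), (10, 7), (10, 12), (12, 2), (12, 17), (13, 1), (13, 18), (14, 0), (15, 8), (15, 11), (16, 3), (16, 16)}; affine count = 21; |E(F_19)| = 22.

Discriminant check: Δ ∝ 4a³ + 27b² = 4·3³ + 27·7² = 4·27 + 27·49 ≡ 6 (mod 19). Nonzero ⇒ E is nonsingular.
For each x ∈ F_19, compute rhs = x³ + 3·x + 7 mod 19, then count y ∈ F_19 with y² ≡ rhs.
  x = 0: rhs = 7, matching y values: 8, 11 (2 points).
  x = 1: rhs = 11, matching y values: 7, 12 (2 points).
  x = 2: rhs = 2, matching y values: none (0 points).
  x = 3: rhs = 5, matching y values: 9, 10 (2 points).
  x = 4: rhs = 7, matching y values: 8, 11 (2 points).
  x = 5: rhs = 14, matching y values: none (0 points).
  x = 6: rhs = 13, matching y values: none (0 points).
  x = 7: rhs = 10, matching y values: none (0 points).
  x = 8: rhs = 11, matching y values: 7, 12 (2 points).
  x = 9: rhs = 3, matching y values: none (0 points).
  x = 10: rhs = 11, matching y values: 7, 12 (2 points).
  x = 11: rhs = 3, matching y values: none (0 points).
  x = 12: rhs = 4, matching y values: 2, 17 (2 points).
  x = 13: rhs = 1, matching y values: 1, 18 (2 points).
  x = 14: rhs = 0, matching y values: 0 (1 points).
  x = 15: rhs = 7, matching y values: 8, 11 (2 points).
  x = 16: rhs = 9, matching y values: 3, 16 (2 points).
  x = 17: rhs = 12, matching y values: none (0 points).
  x = 18: rhs = 3, matching y values: none (0 points).
Total affine count: 21.
Full point count |E(F_19)| = 21 + 1 = 22.
Hasse bound: |22 − (19+1)| = |2| = 2 ≤ 2√19 ≈ 8.7178 ✓.


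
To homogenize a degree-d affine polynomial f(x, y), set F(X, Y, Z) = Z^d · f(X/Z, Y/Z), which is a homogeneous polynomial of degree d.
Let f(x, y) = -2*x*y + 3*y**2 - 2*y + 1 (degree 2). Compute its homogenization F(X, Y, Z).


F(X, Y, Z) = -2*X*Y + 3*Y**2 - 2*Y*Z + Z**2

deg(f) = 2.
Substitute x = X/Z, y = Y/Z into f, then multiply by Z^2.
  monomial -2·x^1·y^1 ↦ -2·X^1·Y^1·Z^0.
  monomial 3·x^0·y^2 ↦ 3·X^0·Y^2·Z^0.
  monomial -2·x^0·y^1 ↦ -2·X^0·Y^1·Z^1.
  monomial 1·x^0·y^0 ↦ 1·X^0·Y^0·Z^2.
Collecting: F(X, Y, Z) = -2*X*Y + 3*Y**2 - 2*Y*Z + Z**2.


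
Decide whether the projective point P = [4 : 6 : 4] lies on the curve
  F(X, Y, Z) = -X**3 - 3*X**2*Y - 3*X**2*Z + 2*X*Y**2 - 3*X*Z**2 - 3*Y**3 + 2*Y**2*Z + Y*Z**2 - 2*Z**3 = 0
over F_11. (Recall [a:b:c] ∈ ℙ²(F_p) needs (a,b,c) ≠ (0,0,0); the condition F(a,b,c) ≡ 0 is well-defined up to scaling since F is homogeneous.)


F(4,6,4) ≡ 7 (mod 11); P is NOT on the curve.

Evaluate F(4, 6, 4) term-by-term (mod 11).
  -X**3 ↦ -1·64·1·1 = -64
  -3*X**2*Y ↦ -3·16·6·1 = -288
  -3*X**2*Z ↦ -3·16·1·4 = -192
  2*X*Y**2 ↦ 2·4·36·1 = 288
  -3*X*Z**2 ↦ -3·4·1·16 = -192
  -3*Y**3 ↦ -3·1·216·1 = -648
  2*Y**2*Z ↦ 2·1·36·4 = 288
  Y*Z**2 ↦ 1·1·6·16 = 96
  -2*Z**3 ↦ -2·1·1·64 = -128
Sum: F(4, 6, 4) = (-64) + (-288) + (-192) + (288) + (-192) + (-648) + (288) + (96) + (-128) = -840.
Reducing mod 11: -840 ≡ 7 (mod 11).
Since F(a, b, c) ≡ 7 ≠ 0 (mod 11), P does NOT lie on the curve.


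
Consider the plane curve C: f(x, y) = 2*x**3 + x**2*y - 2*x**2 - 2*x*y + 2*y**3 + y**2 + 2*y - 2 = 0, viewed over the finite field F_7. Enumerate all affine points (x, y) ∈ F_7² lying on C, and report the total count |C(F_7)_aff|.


Affine F_7-points: {(3, 1), (3, 3), (3, 6), (5, 2), (6, 5)}; count = 5.

For each of the 49 pairs (x, y) ∈ F_7², evaluate f(x, y) mod 7. Record the zeros.
  x = 0: [0↦5, 1↦3, 2↦1, 3↦4, 4↦3, 5↦3, 6↦2]  zeros at y ∈ ∅
  x = 1: [0↦5, 1↦2, 2↦6, 3↦1, 4↦6, 5↦5, 6↦3]  zeros at y ∈ ∅
  x = 2: [0↦6, 1↦4, 2↦2, 3↦5, 4↦4, 5↦4, 6↦3]  zeros at y ∈ ∅
  x = 3: [0↦6, 1↦0, 2↦1, 3↦0, 4↦2, 5↦5, 6↦0]  zeros at y ∈ {1, 3, 6}
  x = 4: [0↦3, 1↦2, 2↦1, 3↦5, 4↦5, 5↦6, 6↦6]  zeros at y ∈ ∅
  x = 5: [0↦2, 1↦1, 2↦0, 3↦4, 4↦4, 5↦5, 6↦5]  zeros at y ∈ {2}
  x = 6: [0↦1, 1↦2, 2↦3, 3↦2, 4↦4, 5↦0, 6↦2]  zeros at y ∈ {5}
Collecting zeros: affine points = {(3, 1), (3, 3), (3, 6), (5, 2), (6, 5)}.
Total count |C(F_7)_aff| = 5.


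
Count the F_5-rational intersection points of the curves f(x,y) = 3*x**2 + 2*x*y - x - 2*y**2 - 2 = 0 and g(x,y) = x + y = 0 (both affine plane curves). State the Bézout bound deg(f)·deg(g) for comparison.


Common zeros: ∅; count = 0; Bézout bound = 2.

deg(f) = 2, deg(g) = 1, so Bézout bound = 2.
Scan x ∈ F_5. For each x, list the y ∈ F_5 with f(x, y) ≡ 0 and those with g(x, y) ≡ 0 (mod 5); the common zeros in that column are the intersection.
  x = 0: f ≡ 0 at y ∈ {2, 3}; g ≡ 0 at y ∈ {0}; common: ∅.
  x = 1: f ≡ 0 at y ∈ {0, 1}; g ≡ 0 at y ∈ {4}; common: ∅.
  x = 2: f ≡ 0 at y ∈ {1}; g ≡ 0 at y ∈ {3}; common: ∅.
  x = 3: f ≡ 0 at y ∈ ∅; g ≡ 0 at y ∈ {2}; common: ∅.
  x = 4: f ≡ 0 at y ∈ {2}; g ≡ 0 at y ∈ {1}; common: ∅.
Collecting: common zeros = ∅, so the count is 0.
Comparison with the Bézout bound: 0 ≤ 2 = deg(f)·deg(g), as expected for curves with no common component (the affine F_5-count falls short of the bound because intersections may lie at infinity, over extension fields, or carry multiplicity).


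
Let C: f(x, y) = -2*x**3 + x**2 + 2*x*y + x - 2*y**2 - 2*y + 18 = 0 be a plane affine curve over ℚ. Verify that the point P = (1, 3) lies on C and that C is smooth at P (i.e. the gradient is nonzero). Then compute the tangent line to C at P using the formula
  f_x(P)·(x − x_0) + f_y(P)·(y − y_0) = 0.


Tangent line at P: 3*x - 12*y + 33 = 0.

Step 1: f(1, 3) = 0, so P lies on C.
Step 2: partial derivatives
  f_x(x, y) = -6*x**2 + 2*x + 2*y + 1, f_y(x, y) = 2*x - 4*y - 2.
  f_x(P) = 3, f_y(P) = -12 (gradient nonzero, so P is smooth).
Step 3: tangent line at P: 3·(x − 1) + -12·(y − 3) = 0.
Expanding: 3*x - 12*y + 33 = 0.


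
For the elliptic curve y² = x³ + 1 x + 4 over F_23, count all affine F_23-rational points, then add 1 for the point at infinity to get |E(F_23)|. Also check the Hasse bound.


Affine points = {(0, 2), (0, 21), (1, 11), (1, 12), (4, 7), (4, 16), (7, 3), (7, 20), (8, 8), (8, 15), (9, 11), (9, 12), (10, 5), (10, 18), (11, 9), (11, 14), (13, 11), (13, 12), (14, 5), (14, 18), (15, 6), (15, 17), (17, 9), (17, 14), (18, 9), (18, 14), (22, 5), (22, 18)}; affine count = 28; |E(F_23)| = 29.

Discriminant check: Δ ∝ 4a³ + 27b² = 4·1³ + 27·4² = 4·1 + 27·16 ≡ 22 (mod 23). Nonzero ⇒ E is nonsingular.
For each x ∈ F_23, compute rhs = x³ + 1·x + 4 mod 23, then count y ∈ F_23 with y² ≡ rhs.
  x = 0: rhs = 4, matching y values: 2, 21 (2 points).
  x = 1: rhs = 6, matching y values: 11, 12 (2 points).
  x = 2: rhs = 14, matching y values: none (0 points).
  x = 3: rhs = 11, matching y values: none (0 points).
  x = 4: rhs = 3, matching y values: 7, 16 (2 points).
  x = 5: rhs = 19, matching y values: none (0 points).
  x = 6: rhs = 19, matching y values: none (0 points).
  x = 7: rhs = 9, matching y values: 3, 20 (2 points).
  x = 8: rhs = 18, matching y values: 8, 15 (2 points).
  x = 9: rhs = 6, matching y values: 11, 12 (2 points).
  x = 10: rhs = 2, matching y values: 5, 18 (2 points).
  x = 11: rhs = 12, matching y values: 9, 14 (2 points).
  x = 12: rhs = 19, matching y values: none (0 points).
  x = 13: rhs = 6, matching y values: 11, 12 (2 points).
  x = 14: rhs = 2, matching y values: 5, 18 (2 points).
  x = 15: rhs = 13, matching y values: 6, 17 (2 points).
  x = 16: rhs = 22, matching y values: none (0 points).
  x = 17: rhs = 12, matching y values: 9, 14 (2 points).
  x = 18: rhs = 12, matching y values: 9, 14 (2 points).
  x = 19: rhs = 5, matching y values: none (0 points).
  x = 20: rhs = 20, matching y values: none (0 points).
  x = 21: rhs = 17, matching y values: none (0 points).
  x = 22: rhs = 2, matching y values: 5, 18 (2 points).
Total affine count: 28.
Full point count |E(F_23)| = 28 + 1 = 29.
Hasse bound: |29 − (23+1)| = |5| = 5 ≤ 2√23 ≈ 9.5917 ✓.


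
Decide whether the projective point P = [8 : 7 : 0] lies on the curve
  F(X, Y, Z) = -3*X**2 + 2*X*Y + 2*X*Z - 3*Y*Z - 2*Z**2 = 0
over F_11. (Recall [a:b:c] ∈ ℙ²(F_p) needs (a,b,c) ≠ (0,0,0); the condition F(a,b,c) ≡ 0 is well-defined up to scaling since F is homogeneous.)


F(8,7,0) ≡ 8 (mod 11); P is NOT on the curve.

Evaluate F(8, 7, 0) term-by-term (mod 11).
  -3*X**2 ↦ -3·64·1·1 = -192
  2*X*Y ↦ 2·8·7·1 = 112
  2*X*Z ↦ 2·8·1·0 = 0
  -3*Y*Z ↦ -3·1·7·0 = 0
  -2*Z**2 ↦ -2·1·1·0 = 0
Sum: F(8, 7, 0) = (-192) + (112) + (0) + (0) + (0) = -80.
Reducing mod 11: -80 ≡ 8 (mod 11).
Since F(a, b, c) ≡ 8 ≠ 0 (mod 11), P does NOT lie on the curve.


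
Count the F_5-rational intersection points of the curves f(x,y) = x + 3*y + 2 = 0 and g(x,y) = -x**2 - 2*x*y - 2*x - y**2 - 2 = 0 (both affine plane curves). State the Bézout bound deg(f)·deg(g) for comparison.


Common zeros: ∅; count = 0; Bézout bound = 2.

deg(f) = 1, deg(g) = 2, so Bézout bound = 2.
Scan x ∈ F_5. For each x, list the y ∈ F_5 with f(x, y) ≡ 0 and those with g(x, y) ≡ 0 (mod 5); the common zeros in that column are the intersection.
  x = 0: f ≡ 0 at y ∈ {1}; g ≡ 0 at y ∈ ∅; common: ∅.
  x = 1: f ≡ 0 at y ∈ {4}; g ≡ 0 at y ∈ {0, 3}; common: ∅.
  x = 2: f ≡ 0 at y ∈ {2}; g ≡ 0 at y ∈ {0, 1}; common: ∅.
  x = 3: f ≡ 0 at y ∈ {0}; g ≡ 0 at y ∈ ∅; common: ∅.
  x = 4: f ≡ 0 at y ∈ {3}; g ≡ 0 at y ∈ {1}; common: ∅.
Collecting: common zeros = ∅, so the count is 0.
Comparison with the Bézout bound: 0 ≤ 2 = deg(f)·deg(g), as expected for curves with no common component (the affine F_5-count falls short of the bound because intersections may lie at infinity, over extension fields, or carry multiplicity).


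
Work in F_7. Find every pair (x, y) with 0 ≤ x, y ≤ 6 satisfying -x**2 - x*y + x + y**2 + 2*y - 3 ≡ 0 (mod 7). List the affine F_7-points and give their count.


Affine F_7-points: {(0, 1), (0, 4), (3, 2), (3, 6), (4, 4), (4, 5), (6, 5), (6, 6)}; count = 8.

For each of the 49 pairs (x, y) ∈ F_7², evaluate f(x, y) mod 7. Record the zeros.
  x = 0: [0↦4, 1↦0, 2↦5, 3↦5, 4↦0, 5↦4, 6↦3]  zeros at y ∈ {1, 4}
  x = 1: [0↦4, 1↦6, 2↦3, 3↦2, 4↦3, 5↦6, 6↦4]  zeros at y ∈ ∅
  x = 2: [0↦2, 1↦3, 2↦6, 3↦4, 4↦4, 5↦6, 6↦3]  zeros at y ∈ ∅
  x = 3: [0↦5, 1↦5, 2↦0, 3↦4, 4↦3, 5↦4, 6↦0]  zeros at y ∈ {2, 6}
  x = 4: [0↦6, 1↦5, 2↦6, 3↦2, 4↦0, 5↦0, 6↦2]  zeros at y ∈ {4, 5}
  x = 5: [0↦5, 1↦3, 2↦3, 3↦5, 4↦2, 5↦1, 6↦2]  zeros at y ∈ ∅
  x = 6: [0↦2, 1↦6, 2↦5, 3↦6, 4↦2, 5↦0, 6↦0]  zeros at y ∈ {5, 6}
Collecting zeros: affine points = {(0, 1), (0, 4), (3, 2), (3, 6), (4, 4), (4, 5), (6, 5), (6, 6)}.
Total count |C(F_7)_aff| = 8.
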